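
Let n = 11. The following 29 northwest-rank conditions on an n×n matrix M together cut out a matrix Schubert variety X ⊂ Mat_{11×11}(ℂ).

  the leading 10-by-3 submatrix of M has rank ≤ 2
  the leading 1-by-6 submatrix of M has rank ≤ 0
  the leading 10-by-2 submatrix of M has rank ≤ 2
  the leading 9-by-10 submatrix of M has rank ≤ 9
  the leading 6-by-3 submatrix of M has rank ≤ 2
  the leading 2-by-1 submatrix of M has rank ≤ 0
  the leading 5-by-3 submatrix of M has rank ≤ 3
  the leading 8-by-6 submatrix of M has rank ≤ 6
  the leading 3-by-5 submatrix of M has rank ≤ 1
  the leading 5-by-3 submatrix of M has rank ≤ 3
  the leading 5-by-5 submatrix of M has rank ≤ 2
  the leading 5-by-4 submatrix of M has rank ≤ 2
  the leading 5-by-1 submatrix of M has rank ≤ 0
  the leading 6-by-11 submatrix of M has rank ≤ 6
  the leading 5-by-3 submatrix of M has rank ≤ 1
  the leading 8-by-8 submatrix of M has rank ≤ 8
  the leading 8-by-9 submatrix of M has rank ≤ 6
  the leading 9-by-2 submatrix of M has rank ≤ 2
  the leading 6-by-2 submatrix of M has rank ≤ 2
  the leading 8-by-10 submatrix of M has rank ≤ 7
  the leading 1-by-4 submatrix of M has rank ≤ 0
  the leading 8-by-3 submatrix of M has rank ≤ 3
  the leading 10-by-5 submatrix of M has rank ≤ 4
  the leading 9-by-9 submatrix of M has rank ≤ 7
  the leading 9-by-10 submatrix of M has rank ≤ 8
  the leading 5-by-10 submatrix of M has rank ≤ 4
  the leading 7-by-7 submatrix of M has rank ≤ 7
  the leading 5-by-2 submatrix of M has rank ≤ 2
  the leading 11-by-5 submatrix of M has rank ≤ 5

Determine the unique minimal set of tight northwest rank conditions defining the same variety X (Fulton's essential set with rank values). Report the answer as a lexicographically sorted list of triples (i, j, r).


Propagating the 29 rank bounds to every northwest block:

  R[1]: 0, 0, 0, 0, 0, 0, 1, 1, 1, 1, 1
  R[2]: 0, 1, 1, 1, 1, 1, 2, 2, 2, 2, 2
  R[3]: 0, 1, 1, 1, 1, 2, 3, 3, 3, 3, 3
  R[4]: 0, 1, 1, 2, 2, 3, 4, 4, 4, 4, 4
  R[5]: 0, 1, 1, 2, 2, 3, 4, 4, 4, 4, 5
  R[6]: 1, 2, 2, 3, 3, 4, 5, 5, 5, 5, 6
  R[7]: 1, 2, 2, 3, 4, 5, 6, 6, 6, 6, 7
  R[8]: 1, 2, 2, 3, 4, 5, 6, 6, 6, 7, 8
  R[9]: 1, 2, 2, 3, 4, 5, 6, 7, 7, 8, 9
  R[10]: 1, 2, 2, 3, 4, 5, 6, 7, 8, 9, 10
  R[11]: 1, 2, 3, 4, 5, 6, 7, 8, 9, 10, 11

reading off 1-entries of Δ²R: w = (7, 2, 6, 4, 11, 1, 5, 10, 8, 9, 3).

8 SE-corners of the 25-cell Rothe diagram give Ess(w):

[(1, 6, 0), (3, 5, 1), (5, 1, 0), (5, 3, 1), (5, 5, 2), (5, 10, 4), (8, 9, 6), (10, 3, 2)]


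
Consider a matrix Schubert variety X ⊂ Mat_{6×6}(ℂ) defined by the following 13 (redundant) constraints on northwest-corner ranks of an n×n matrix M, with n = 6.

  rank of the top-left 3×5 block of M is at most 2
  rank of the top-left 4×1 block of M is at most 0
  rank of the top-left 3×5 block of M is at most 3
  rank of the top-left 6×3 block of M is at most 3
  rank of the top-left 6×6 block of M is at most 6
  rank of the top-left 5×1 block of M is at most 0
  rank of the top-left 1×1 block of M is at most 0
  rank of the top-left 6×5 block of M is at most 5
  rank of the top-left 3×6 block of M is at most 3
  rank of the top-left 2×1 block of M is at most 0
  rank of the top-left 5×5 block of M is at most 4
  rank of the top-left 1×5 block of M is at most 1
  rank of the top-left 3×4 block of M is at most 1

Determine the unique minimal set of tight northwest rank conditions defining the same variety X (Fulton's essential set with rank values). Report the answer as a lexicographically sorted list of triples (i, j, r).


Computing R[i][j] = min implied NW-rank bound (n=6, 13 conditions):

  R[1]: 0 | 1 | 1 | 1 | 1 | 1
  R[2]: 0 | 1 | 1 | 1 | 2 | 2
  R[3]: 0 | 1 | 1 | 1 | 2 | 3
  R[4]: 0 | 1 | 2 | 2 | 3 | 4
  R[5]: 0 | 1 | 2 | 3 | 4 | 5
  R[6]: 1 | 2 | 3 | 4 | 5 | 6

reading off 1-entries of Δ²R: w = (2, 5, 6, 3, 4, 1).

|D(w)|=9, |Ess(w)|=2:

[(3, 4, 1), (5, 1, 0)]


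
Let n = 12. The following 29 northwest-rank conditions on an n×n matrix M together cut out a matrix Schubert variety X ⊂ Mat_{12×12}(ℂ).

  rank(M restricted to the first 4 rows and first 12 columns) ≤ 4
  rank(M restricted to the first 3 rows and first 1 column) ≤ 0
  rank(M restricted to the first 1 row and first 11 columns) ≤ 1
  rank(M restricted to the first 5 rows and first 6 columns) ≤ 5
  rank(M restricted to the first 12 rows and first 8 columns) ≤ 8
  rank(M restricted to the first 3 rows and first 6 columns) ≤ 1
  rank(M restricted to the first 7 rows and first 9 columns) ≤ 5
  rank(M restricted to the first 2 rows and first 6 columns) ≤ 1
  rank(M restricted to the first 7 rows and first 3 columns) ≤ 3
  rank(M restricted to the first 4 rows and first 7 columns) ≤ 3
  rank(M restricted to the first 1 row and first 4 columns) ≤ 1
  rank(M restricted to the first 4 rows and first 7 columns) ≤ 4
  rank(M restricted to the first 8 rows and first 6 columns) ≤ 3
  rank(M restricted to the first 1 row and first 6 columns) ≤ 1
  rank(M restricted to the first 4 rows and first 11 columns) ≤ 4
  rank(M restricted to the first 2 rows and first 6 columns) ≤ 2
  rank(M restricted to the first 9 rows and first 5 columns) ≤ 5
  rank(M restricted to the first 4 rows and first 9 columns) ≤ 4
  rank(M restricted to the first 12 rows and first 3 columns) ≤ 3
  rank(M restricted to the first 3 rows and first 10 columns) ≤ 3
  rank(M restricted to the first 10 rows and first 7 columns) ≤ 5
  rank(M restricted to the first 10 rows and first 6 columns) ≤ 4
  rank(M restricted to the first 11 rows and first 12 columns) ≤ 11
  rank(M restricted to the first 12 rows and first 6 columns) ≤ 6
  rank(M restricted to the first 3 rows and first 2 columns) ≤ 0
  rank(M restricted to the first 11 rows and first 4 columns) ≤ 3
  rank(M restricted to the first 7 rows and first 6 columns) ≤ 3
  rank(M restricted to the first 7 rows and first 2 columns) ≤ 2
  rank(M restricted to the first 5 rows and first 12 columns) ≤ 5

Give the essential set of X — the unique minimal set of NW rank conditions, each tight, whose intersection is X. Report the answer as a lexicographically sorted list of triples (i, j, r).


Reconstructing r_w from the 29 given conditions:

  i=1: 0 | 0 | 1 | 1 | 1 | 1 | 1 | 1 | 1 | 1 | 1 | 1
  i=2: 0 | 0 | 1 | 1 | 1 | 1 | 2 | 2 | 2 | 2 | 2 | 2
  i=3: 0 | 0 | 1 | 1 | 1 | 1 | 2 | 3 | 3 | 3 | 3 | 3
  i=4: 1 | 1 | 2 | 2 | 2 | 2 | 3 | 4 | 4 | 4 | 4 | 4
  i=5: 1 | 2 | 3 | 3 | 3 | 3 | 4 | 5 | 5 | 5 | 5 | 5
  i=6: 1 | 2 | 3 | 3 | 3 | 3 | 4 | 5 | 5 | 6 | 6 | 6
  i=7: 1 | 2 | 3 | 3 | 3 | 3 | 4 | 5 | 5 | 6 | 7 | 7
  i=8: 1 | 2 | 3 | 3 | 3 | 3 | 4 | 5 | 6 | 7 | 8 | 8
  i=9: 1 | 2 | 3 | 3 | 4 | 4 | 5 | 6 | 7 | 8 | 9 | 9
  i=10: 1 | 2 | 3 | 3 | 4 | 4 | 5 | 6 | 7 | 8 | 9 | 10
  i=11: 1 | 2 | 3 | 3 | 4 | 5 | 6 | 7 | 8 | 9 | 10 | 11
  i=12: 1 | 2 | 3 | 4 | 5 | 6 | 7 | 8 | 9 | 10 | 11 | 12

so w = (3, 7, 8, 1, 2, 10, 11, 9, 5, 12, 6, 4).

ℓ(w)=27; the 6 essential cells (i,j,r):

[(3, 2, 0), (3, 6, 1), (7, 9, 5), (8, 6, 3), (10, 6, 4), (11, 4, 3)]


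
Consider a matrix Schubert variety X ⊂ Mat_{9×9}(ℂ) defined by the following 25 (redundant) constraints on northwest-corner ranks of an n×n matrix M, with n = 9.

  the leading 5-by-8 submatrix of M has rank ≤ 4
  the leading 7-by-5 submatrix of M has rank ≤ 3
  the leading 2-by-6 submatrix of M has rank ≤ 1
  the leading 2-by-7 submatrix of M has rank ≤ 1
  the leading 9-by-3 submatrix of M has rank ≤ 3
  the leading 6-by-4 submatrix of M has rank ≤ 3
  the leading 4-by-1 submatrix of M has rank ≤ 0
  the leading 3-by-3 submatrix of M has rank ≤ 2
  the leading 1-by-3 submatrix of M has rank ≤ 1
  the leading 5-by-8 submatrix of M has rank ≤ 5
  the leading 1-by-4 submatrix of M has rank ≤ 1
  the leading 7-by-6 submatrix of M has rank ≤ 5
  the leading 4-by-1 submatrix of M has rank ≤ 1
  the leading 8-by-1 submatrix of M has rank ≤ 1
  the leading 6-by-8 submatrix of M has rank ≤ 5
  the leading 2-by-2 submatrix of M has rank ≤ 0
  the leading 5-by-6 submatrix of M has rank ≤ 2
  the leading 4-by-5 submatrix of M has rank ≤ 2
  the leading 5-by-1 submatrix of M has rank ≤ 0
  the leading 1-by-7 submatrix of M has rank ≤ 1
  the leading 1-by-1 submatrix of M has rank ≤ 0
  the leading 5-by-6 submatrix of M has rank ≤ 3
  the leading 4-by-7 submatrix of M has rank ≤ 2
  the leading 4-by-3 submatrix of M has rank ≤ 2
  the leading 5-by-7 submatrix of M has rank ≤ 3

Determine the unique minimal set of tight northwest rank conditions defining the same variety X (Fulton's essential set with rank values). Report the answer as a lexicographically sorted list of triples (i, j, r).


Reconstructing r_w from the 25 given conditions:

  0  0  1  1  1  1  1  1  1
  0  0  1  1  1  1  1  2  2
  0  1  2  2  2  2  2  3  3
  0  1  2  2  2  2  2  3  4
  0  1  2  2  2  2  3  4  5
  1  2  3  3  3  3  4  5  6
  1  2  3  3  3  4  5  6  7
  1  2  3  4  4  5  6  7  8
  1  2  3  4  5  6  7  8  9

reading off 1-entries of Δ²R: w = (3, 8, 2, 9, 7, 1, 6, 4, 5).

ℓ(w)=20; the 6 essential cells (i,j,r):

[(2, 2, 0), (2, 7, 1), (4, 7, 2), (5, 1, 0), (5, 6, 2), (7, 5, 3)]


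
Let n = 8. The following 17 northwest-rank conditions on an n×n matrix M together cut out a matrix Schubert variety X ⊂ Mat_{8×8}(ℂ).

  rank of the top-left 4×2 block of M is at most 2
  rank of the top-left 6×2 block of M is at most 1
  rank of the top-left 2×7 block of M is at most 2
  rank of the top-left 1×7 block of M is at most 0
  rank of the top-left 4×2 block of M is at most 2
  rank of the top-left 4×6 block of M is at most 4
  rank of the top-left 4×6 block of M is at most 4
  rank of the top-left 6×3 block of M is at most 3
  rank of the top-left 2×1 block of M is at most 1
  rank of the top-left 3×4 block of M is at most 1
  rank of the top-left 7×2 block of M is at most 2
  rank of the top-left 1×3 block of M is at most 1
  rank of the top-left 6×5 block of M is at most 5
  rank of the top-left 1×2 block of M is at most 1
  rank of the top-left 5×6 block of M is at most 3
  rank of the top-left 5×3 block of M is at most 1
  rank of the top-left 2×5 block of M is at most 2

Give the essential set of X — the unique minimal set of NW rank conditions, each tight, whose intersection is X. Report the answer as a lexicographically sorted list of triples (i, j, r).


Propagating the 17 rank bounds to every northwest block:

  0  0  0  0  0  0  0  1
  1  1  1  1  1  1  1  2
  1  1  1  1  2  2  2  3
  1  1  1  2  3  3  3  4
  1  1  1  2  3  3  4  5
  1  1  2  3  4  4  5  6
  1  2  3  4  5  5  6  7
  1  2  3  4  5  6  7  8

second differences of R give the permutation w = (8, 1, 5, 4, 7, 3, 2, 6).

Rothe diagram D(w) (16 cells), 5 SE-corners (essential conditions):

[(1, 7, 0), (3, 4, 1), (5, 3, 1), (5, 6, 3), (6, 2, 1)]


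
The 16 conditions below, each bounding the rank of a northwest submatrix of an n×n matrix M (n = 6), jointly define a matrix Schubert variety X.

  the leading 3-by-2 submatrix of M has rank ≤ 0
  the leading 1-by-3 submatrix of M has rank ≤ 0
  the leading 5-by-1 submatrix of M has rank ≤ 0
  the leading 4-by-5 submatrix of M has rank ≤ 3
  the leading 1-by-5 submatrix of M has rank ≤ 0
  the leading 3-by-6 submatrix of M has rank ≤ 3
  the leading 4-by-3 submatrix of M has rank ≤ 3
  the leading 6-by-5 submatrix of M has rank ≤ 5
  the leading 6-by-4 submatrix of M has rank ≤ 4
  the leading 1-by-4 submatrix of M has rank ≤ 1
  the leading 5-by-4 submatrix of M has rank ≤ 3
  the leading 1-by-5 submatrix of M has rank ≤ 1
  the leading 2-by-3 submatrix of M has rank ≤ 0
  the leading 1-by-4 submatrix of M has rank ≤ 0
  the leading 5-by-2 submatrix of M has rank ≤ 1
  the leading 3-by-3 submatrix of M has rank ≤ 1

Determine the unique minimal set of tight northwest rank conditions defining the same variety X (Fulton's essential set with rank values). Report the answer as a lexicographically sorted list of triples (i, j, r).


Computing R[i][j] = min implied NW-rank bound (n=6, 16 conditions):

  0 | 0 | 0 | 0 | 0 | 1
  0 | 0 | 0 | 1 | 1 | 2
  0 | 0 | 1 | 2 | 2 | 3
  0 | 1 | 2 | 3 | 3 | 4
  0 | 1 | 2 | 3 | 4 | 5
  1 | 2 | 3 | 4 | 5 | 6

so w = (6, 4, 3, 2, 5, 1).

4 SE-corners of the 12-cell Rothe diagram give Ess(w):

[(1, 5, 0), (2, 3, 0), (3, 2, 0), (5, 1, 0)]


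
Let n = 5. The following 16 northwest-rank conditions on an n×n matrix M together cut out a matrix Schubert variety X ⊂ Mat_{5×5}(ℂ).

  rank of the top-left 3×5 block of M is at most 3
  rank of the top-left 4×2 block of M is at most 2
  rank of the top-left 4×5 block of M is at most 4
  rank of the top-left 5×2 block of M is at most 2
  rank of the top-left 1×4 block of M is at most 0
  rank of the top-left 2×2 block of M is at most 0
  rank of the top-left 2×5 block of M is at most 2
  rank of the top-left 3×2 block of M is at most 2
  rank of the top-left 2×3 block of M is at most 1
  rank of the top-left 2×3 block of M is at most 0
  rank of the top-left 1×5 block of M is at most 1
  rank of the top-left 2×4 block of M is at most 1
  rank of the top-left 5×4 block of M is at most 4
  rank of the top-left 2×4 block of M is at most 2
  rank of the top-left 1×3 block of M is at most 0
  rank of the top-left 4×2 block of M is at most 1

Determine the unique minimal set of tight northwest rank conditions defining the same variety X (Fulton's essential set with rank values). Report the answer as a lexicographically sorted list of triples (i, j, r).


Reconstructing r_w from the 16 given conditions:

  R[1]: 0 | 0 | 0 | 0 | 1
  R[2]: 0 | 0 | 0 | 1 | 2
  R[3]: 1 | 1 | 1 | 2 | 3
  R[4]: 1 | 1 | 2 | 3 | 4
  R[5]: 1 | 2 | 3 | 4 | 5

reading off 1-entries of Δ²R: w = (5, 4, 1, 3, 2).

D(w) has 8 cells with 3 SE-corners; essential set:

[(1, 4, 0), (2, 3, 0), (4, 2, 1)]


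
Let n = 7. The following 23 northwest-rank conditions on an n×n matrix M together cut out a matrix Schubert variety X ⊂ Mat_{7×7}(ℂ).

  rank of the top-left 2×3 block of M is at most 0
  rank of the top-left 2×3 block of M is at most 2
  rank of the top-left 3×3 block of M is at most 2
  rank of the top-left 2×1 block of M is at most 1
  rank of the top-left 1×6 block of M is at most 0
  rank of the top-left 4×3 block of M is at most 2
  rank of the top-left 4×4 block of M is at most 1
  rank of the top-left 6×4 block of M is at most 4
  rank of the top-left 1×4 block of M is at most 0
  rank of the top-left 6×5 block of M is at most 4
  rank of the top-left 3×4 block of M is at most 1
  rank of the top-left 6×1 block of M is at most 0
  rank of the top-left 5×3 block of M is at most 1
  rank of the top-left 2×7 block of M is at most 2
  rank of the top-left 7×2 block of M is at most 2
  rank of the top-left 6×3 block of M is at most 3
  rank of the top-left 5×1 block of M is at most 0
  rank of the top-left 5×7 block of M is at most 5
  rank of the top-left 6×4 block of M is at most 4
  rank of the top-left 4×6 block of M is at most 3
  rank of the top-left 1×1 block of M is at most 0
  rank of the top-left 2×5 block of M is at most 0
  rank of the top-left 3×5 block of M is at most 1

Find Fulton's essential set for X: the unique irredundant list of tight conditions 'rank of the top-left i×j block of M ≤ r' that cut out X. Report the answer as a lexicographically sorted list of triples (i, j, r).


Rank table r_w(7×7) implied by the 23 constraints:

  i=1: 0 | 0 | 0 | 0 | 0 | 0 | 1
  i=2: 0 | 0 | 0 | 0 | 0 | 1 | 2
  i=3: 0 | 1 | 1 | 1 | 1 | 2 | 3
  i=4: 0 | 1 | 1 | 1 | 2 | 3 | 4
  i=5: 0 | 1 | 1 | 2 | 3 | 4 | 5
  i=6: 0 | 1 | 2 | 3 | 4 | 5 | 6
  i=7: 1 | 2 | 3 | 4 | 5 | 6 | 7

so w = (7, 6, 2, 5, 4, 3, 1).

Rothe diagram D(w) (18 cells), 5 SE-corners (essential conditions):

[(1, 6, 0), (2, 5, 0), (4, 4, 1), (5, 3, 1), (6, 1, 0)]


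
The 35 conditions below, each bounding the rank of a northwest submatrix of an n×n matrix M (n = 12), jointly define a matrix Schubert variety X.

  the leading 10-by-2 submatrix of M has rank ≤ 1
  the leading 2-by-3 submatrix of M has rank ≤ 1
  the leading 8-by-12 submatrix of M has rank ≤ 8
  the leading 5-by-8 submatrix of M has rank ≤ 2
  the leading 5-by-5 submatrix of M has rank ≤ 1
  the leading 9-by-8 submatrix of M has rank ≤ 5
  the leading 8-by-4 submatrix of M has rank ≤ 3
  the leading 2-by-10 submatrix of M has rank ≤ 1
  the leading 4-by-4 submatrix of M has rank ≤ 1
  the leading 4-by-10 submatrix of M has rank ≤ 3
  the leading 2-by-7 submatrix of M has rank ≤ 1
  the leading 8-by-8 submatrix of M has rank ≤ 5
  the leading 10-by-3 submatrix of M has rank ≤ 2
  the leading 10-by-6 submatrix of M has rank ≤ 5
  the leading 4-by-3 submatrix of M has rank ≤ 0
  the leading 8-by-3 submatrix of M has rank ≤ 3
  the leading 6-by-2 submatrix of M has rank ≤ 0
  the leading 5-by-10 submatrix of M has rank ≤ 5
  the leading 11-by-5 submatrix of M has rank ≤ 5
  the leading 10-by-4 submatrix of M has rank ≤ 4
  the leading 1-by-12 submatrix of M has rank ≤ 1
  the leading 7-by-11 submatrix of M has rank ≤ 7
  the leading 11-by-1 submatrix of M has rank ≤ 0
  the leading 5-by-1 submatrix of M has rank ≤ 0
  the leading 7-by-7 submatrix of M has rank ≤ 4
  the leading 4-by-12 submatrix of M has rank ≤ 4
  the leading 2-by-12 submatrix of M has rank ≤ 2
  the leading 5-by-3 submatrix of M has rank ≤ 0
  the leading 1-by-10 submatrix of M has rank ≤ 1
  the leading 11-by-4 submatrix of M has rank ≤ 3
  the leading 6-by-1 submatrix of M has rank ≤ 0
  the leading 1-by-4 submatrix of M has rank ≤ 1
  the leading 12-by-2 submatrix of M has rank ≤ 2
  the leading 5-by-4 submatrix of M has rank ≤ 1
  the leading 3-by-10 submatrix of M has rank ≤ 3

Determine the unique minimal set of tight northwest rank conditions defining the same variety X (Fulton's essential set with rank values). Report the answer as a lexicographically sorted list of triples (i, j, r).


The tightest implied rank at each (i,j), from the 35 conditions:

  R[1]: 0, 0, 0, 1, 1, 1, 1, 1, 1, 1, 1, 1
  R[2]: 0, 0, 0, 1, 1, 1, 1, 1, 1, 1, 2, 2
  R[3]: 0, 0, 0, 1, 1, 2, 2, 2, 2, 2, 3, 3
  R[4]: 0, 0, 0, 1, 1, 2, 2, 2, 3, 3, 4, 4
  R[5]: 0, 0, 0, 1, 1, 2, 2, 2, 3, 4, 5, 5
  R[6]: 0, 0, 1, 2, 2, 3, 3, 3, 4, 5, 6, 6
  R[7]: 0, 1, 2, 3, 3, 4, 4, 4, 5, 6, 7, 7
  R[8]: 0, 1, 2, 3, 4, 5, 5, 5, 6, 7, 8, 8
  R[9]: 0, 1, 2, 3, 4, 5, 5, 5, 6, 7, 8, 9
  R[10]: 0, 1, 2, 3, 4, 5, 6, 6, 7, 8, 9, 10
  R[11]: 0, 1, 2, 3, 4, 5, 6, 7, 8, 9, 10, 11
  R[12]: 1, 2, 3, 4, 5, 6, 7, 8, 9, 10, 11, 12

reading off 1-entries of Δ²R: w = (4, 11, 6, 9, 10, 3, 2, 5, 12, 7, 8, 1).

ℓ(w)=37; the 7 essential cells (i,j,r):

[(2, 10, 1), (5, 3, 0), (5, 5, 1), (5, 8, 2), (6, 2, 0), (9, 8, 5), (11, 1, 0)]


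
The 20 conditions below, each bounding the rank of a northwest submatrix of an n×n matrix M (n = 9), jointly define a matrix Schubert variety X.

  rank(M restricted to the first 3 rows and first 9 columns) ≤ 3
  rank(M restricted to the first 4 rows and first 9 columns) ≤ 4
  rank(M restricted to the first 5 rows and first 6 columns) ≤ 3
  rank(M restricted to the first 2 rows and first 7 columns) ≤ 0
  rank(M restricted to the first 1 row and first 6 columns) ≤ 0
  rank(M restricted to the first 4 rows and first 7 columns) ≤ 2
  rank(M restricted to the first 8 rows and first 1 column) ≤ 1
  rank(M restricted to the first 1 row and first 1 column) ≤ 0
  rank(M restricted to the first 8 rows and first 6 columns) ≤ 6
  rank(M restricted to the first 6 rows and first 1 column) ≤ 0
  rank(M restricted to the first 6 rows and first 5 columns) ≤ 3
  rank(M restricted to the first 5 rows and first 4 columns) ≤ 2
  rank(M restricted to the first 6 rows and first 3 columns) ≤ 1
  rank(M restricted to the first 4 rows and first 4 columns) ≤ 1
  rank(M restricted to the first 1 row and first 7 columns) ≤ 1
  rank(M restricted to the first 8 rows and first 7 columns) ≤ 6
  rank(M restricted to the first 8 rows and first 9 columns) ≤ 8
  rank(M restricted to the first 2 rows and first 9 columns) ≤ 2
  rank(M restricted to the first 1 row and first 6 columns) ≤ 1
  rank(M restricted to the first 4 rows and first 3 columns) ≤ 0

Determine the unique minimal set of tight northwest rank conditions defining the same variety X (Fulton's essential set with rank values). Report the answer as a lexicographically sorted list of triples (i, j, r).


Recovering R(i,j) via the rank-extension bound from the 20 conditions:

  R[1]: 0  0  0  0  0  0  0  1  1
  R[2]: 0  0  0  0  0  0  0  1  2
  R[3]: 0  0  0  1  1  1  1  2  3
  R[4]: 0  0  0  1  2  2  2  3  4
  R[5]: 0  1  1  2  3  3  3  4  5
  R[6]: 0  1  1  2  3  4  4  5  6
  R[7]: 1  2  2  3  4  5  5  6  7
  R[8]: 1  2  3  4  5  6  6  7  8
  R[9]: 1  2  3  4  5  6  7  8  9

reading off 1-entries of Δ²R: w = (8, 9, 4, 5, 2, 6, 1, 3, 7).

4 SE-corners of the 23-cell Rothe diagram give Ess(w):

[(2, 7, 0), (4, 3, 0), (6, 1, 0), (6, 3, 1)]


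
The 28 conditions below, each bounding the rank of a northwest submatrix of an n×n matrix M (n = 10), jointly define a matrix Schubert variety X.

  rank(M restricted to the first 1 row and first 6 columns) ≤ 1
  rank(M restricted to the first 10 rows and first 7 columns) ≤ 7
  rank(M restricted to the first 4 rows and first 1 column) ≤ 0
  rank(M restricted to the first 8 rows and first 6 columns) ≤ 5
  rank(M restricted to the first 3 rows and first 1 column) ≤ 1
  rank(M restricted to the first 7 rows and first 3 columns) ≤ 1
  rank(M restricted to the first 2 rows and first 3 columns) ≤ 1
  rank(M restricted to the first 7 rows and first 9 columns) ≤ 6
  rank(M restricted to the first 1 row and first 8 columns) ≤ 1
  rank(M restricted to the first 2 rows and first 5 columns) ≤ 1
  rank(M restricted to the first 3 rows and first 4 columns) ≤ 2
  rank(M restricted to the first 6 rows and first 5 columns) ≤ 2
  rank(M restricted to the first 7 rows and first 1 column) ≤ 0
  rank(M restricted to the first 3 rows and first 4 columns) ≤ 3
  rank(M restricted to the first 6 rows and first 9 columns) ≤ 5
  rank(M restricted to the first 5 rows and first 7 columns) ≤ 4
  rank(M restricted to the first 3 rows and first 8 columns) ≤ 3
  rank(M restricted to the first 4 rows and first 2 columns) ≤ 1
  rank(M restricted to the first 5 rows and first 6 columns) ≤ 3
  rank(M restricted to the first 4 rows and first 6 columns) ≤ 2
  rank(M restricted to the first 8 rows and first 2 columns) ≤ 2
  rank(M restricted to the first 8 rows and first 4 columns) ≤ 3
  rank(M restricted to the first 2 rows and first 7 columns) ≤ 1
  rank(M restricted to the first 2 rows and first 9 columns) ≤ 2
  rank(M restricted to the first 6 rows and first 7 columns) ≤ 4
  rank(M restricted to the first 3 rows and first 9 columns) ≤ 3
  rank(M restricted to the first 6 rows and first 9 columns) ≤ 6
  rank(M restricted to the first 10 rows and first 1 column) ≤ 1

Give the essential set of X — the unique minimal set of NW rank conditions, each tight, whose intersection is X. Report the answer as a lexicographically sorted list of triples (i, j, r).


The tightest implied rank at each (i,j), from the 28 conditions:

  0, 1, 1, 1, 1, 1, 1, 1, 1, 1
  0, 1, 1, 1, 1, 1, 1, 2, 2, 2
  0, 1, 1, 2, 2, 2, 2, 3, 3, 3
  0, 1, 1, 2, 2, 2, 3, 4, 4, 4
  0, 1, 1, 2, 2, 3, 4, 5, 5, 5
  0, 1, 1, 2, 2, 3, 4, 5, 5, 6
  0, 1, 1, 2, 3, 4, 5, 6, 6, 7
  1, 2, 2, 3, 4, 5, 6, 7, 7, 8
  1, 2, 3, 4, 5, 6, 7, 8, 8, 9
  1, 2, 3, 4, 5, 6, 7, 8, 9, 10

hence w(1..10) = (2, 8, 4, 7, 6, 10, 5, 1, 3, 9).

ℓ(w)=22; the 6 essential cells (i,j,r):

[(2, 7, 1), (4, 6, 2), (6, 5, 2), (6, 9, 5), (7, 1, 0), (7, 3, 1)]


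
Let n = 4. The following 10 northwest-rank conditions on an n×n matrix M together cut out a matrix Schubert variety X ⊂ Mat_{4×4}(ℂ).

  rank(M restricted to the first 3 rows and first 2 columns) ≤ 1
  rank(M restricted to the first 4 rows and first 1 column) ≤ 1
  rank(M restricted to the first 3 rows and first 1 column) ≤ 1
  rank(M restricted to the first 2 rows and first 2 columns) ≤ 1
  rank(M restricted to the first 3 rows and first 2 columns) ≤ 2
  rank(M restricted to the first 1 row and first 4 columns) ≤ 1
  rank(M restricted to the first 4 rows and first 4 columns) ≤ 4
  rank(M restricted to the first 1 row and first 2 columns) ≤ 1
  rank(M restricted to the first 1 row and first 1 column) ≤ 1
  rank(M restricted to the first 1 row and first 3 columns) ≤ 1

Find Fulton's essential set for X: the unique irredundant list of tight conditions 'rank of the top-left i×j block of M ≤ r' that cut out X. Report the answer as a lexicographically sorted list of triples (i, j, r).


Computing R[i][j] = min implied NW-rank bound (n=4, 10 conditions):

  R[1]: 1, 1, 1, 1
  R[2]: 1, 1, 2, 2
  R[3]: 1, 1, 2, 3
  R[4]: 1, 2, 3, 4

giving w = (1, 3, 4, 2) via Δ²R.

D(w) has 2 cells with 1 SE-corner; essential set:

[(3, 2, 1)]


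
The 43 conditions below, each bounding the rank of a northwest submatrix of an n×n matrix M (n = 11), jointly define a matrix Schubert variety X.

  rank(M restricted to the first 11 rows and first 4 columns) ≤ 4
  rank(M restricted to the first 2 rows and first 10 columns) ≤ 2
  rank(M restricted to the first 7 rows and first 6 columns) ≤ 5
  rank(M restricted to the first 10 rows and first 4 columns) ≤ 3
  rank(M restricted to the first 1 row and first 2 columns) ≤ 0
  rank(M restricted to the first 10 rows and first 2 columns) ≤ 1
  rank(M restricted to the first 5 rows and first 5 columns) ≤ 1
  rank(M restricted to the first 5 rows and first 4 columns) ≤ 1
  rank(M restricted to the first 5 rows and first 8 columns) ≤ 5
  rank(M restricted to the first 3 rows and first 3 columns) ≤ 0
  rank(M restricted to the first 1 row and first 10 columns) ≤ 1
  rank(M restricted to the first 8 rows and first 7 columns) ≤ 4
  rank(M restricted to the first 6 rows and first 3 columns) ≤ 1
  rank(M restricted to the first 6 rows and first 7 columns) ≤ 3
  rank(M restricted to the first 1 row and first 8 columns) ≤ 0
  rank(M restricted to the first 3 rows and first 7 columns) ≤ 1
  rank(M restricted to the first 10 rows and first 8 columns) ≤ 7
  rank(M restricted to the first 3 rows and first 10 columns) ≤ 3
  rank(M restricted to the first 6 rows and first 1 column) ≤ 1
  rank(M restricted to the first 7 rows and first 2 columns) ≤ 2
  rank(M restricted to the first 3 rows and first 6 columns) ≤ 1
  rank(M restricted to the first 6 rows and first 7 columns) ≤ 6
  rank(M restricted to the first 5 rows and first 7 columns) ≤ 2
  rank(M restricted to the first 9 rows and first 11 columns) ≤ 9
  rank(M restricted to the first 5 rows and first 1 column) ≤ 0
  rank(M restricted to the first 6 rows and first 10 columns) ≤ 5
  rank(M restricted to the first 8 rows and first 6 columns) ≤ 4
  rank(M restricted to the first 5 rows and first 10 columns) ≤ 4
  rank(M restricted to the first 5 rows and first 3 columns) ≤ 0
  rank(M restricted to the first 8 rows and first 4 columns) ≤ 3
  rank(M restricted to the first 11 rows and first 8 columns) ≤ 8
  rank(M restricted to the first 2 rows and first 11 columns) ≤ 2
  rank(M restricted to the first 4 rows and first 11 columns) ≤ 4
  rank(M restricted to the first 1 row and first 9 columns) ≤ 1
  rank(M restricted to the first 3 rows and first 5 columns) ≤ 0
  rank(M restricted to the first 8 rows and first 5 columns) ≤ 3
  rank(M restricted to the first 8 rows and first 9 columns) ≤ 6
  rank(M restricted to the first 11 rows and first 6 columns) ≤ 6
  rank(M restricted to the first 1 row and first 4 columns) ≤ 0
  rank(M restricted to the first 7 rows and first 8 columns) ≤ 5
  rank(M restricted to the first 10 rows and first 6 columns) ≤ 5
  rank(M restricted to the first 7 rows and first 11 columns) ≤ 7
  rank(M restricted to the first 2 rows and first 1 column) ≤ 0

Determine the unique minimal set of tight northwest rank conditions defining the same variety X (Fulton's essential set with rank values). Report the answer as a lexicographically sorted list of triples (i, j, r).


Computing R[i][j] = min implied NW-rank bound (n=11, 43 conditions):

  0, 0, 0, 0, 0, 0, 0, 0, 1, 1, 1
  0, 0, 0, 0, 0, 1, 1, 1, 2, 2, 2
  0, 0, 0, 0, 0, 1, 1, 2, 3, 3, 3
  0, 0, 0, 1, 1, 2, 2, 3, 4, 4, 4
  0, 0, 0, 1, 1, 2, 2, 3, 4, 4, 5
  1, 1, 1, 2, 2, 3, 3, 4, 5, 5, 6
  1, 1, 2, 3, 3, 4, 4, 5, 6, 6, 7
  1, 1, 2, 3, 3, 4, 4, 5, 6, 7, 8
  1, 1, 2, 3, 4, 5, 5, 6, 7, 8, 9
  1, 1, 2, 3, 4, 5, 6, 7, 8, 9, 10
  1, 2, 3, 4, 5, 6, 7, 8, 9, 10, 11

the unique w with this rank table is (9, 6, 8, 4, 11, 1, 3, 10, 5, 7, 2).

10 SE-corners of the 34-cell Rothe diagram give Ess(w):

[(1, 8, 0), (3, 5, 0), (3, 7, 1), (5, 3, 0), (5, 5, 1), (5, 7, 2), (5, 10, 4), (8, 5, 3), (8, 7, 4), (10, 2, 1)]


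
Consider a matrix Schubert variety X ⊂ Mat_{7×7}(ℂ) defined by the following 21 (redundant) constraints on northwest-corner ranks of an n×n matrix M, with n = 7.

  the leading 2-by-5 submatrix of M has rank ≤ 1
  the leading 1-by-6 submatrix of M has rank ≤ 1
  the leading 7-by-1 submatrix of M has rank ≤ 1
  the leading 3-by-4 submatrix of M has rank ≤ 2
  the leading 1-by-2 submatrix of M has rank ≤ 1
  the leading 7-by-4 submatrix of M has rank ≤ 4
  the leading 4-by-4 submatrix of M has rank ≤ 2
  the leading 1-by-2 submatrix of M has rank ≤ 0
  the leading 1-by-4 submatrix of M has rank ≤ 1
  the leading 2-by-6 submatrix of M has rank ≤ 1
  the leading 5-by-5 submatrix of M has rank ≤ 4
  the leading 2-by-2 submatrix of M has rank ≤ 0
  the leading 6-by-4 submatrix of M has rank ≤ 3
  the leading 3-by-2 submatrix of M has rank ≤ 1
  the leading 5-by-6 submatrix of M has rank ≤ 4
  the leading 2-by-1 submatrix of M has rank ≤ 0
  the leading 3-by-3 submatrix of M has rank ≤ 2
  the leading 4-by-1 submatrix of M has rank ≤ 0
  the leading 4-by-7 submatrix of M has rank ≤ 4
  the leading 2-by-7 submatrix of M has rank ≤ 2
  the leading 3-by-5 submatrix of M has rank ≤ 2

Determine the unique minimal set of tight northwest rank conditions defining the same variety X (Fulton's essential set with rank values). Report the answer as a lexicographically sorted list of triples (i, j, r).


Propagating the 21 rank bounds to every northwest block:

  row 1: 0 | 0 | 1 | 1 | 1 | 1 | 1
  row 2: 0 | 0 | 1 | 1 | 1 | 1 | 2
  row 3: 0 | 1 | 2 | 2 | 2 | 2 | 3
  row 4: 0 | 1 | 2 | 2 | 3 | 3 | 4
  row 5: 1 | 2 | 3 | 3 | 4 | 4 | 5
  row 6: 1 | 2 | 3 | 3 | 4 | 5 | 6
  row 7: 1 | 2 | 3 | 4 | 5 | 6 | 7

so w = (3, 7, 2, 5, 1, 6, 4).

Rothe diagram D(w) (11 cells), 5 SE-corners (essential conditions):

[(2, 2, 0), (2, 6, 1), (4, 1, 0), (4, 4, 2), (6, 4, 3)]


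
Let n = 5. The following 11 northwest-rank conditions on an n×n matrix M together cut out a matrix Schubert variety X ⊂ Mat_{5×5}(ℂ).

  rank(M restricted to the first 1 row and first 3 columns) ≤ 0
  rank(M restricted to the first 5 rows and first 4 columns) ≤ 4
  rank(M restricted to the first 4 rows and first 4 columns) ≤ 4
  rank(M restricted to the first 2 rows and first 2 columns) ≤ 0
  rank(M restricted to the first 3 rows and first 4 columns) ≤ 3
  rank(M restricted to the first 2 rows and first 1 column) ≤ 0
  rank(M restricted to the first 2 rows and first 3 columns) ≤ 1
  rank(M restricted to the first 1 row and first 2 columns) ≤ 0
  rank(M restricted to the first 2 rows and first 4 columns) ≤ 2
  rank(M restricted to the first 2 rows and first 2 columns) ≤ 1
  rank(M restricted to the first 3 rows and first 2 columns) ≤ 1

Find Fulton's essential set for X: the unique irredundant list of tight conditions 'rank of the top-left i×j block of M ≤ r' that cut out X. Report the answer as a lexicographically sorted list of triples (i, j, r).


Recovering R(i,j) via the rank-extension bound from the 11 conditions:

  R[1]: 0 | 0 | 0 | 1 | 1
  R[2]: 0 | 0 | 1 | 2 | 2
  R[3]: 1 | 1 | 2 | 3 | 3
  R[4]: 1 | 2 | 3 | 4 | 4
  R[5]: 1 | 2 | 3 | 4 | 5

giving w = (4, 3, 1, 2, 5) via Δ²R.

D(w) has 5 cells with 2 SE-corners; essential set:

[(1, 3, 0), (2, 2, 0)]


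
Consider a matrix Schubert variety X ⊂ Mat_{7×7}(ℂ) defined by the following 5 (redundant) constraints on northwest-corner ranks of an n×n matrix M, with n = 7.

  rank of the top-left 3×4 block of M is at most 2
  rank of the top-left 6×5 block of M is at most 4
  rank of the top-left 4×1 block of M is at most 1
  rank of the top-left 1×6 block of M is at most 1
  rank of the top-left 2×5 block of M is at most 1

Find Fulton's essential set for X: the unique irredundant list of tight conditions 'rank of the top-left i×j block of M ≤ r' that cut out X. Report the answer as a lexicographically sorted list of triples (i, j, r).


The tightest implied rank at each (i,j), from the 5 conditions:

  row 1: 1 | 1 | 1 | 1 | 1 | 1 | 1
  row 2: 1 | 1 | 1 | 1 | 1 | 2 | 2
  row 3: 1 | 2 | 2 | 2 | 2 | 3 | 3
  row 4: 1 | 2 | 3 | 3 | 3 | 4 | 4
  row 5: 1 | 2 | 3 | 4 | 4 | 5 | 5
  row 6: 1 | 2 | 3 | 4 | 4 | 5 | 6
  row 7: 1 | 2 | 3 | 4 | 5 | 6 | 7

hence w(1..7) = (1, 6, 2, 3, 4, 7, 5).

Rothe diagram D(w) (5 cells), 2 SE-corners (essential conditions):

[(2, 5, 1), (6, 5, 4)]


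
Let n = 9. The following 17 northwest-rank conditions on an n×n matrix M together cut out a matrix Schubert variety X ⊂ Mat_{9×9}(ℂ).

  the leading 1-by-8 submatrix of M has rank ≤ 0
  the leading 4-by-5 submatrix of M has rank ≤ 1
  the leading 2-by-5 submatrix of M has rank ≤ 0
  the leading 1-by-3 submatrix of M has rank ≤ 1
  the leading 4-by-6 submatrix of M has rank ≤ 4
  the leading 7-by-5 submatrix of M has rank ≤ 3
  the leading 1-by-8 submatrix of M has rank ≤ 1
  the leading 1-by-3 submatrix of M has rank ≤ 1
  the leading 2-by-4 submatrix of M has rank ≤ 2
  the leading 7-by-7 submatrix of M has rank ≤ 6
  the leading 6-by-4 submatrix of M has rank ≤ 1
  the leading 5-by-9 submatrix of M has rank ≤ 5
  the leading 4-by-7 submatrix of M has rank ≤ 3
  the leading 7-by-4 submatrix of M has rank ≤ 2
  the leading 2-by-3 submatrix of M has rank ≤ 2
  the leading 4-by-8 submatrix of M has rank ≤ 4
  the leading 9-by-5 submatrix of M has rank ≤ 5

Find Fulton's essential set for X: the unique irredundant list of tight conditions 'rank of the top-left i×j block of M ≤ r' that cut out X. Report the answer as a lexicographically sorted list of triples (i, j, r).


Rank table r_w(9×9) implied by the 17 constraints:

  row 1: 0 | 0 | 0 | 0 | 0 | 0 | 0 | 0 | 1
  row 2: 0 | 0 | 0 | 0 | 0 | 1 | 1 | 1 | 2
  row 3: 1 | 1 | 1 | 1 | 1 | 2 | 2 | 2 | 3
  row 4: 1 | 1 | 1 | 1 | 1 | 2 | 3 | 3 | 4
  row 5: 1 | 1 | 1 | 1 | 2 | 3 | 4 | 4 | 5
  row 6: 1 | 1 | 1 | 1 | 2 | 3 | 4 | 5 | 6
  row 7: 1 | 2 | 2 | 2 | 3 | 4 | 5 | 6 | 7
  row 8: 1 | 2 | 3 | 3 | 4 | 5 | 6 | 7 | 8
  row 9: 1 | 2 | 3 | 4 | 5 | 6 | 7 | 8 | 9

giving w = (9, 6, 1, 7, 5, 8, 2, 3, 4) via Δ²R.

D(w) has 23 cells with 4 SE-corners; essential set:

[(1, 8, 0), (2, 5, 0), (4, 5, 1), (6, 4, 1)]


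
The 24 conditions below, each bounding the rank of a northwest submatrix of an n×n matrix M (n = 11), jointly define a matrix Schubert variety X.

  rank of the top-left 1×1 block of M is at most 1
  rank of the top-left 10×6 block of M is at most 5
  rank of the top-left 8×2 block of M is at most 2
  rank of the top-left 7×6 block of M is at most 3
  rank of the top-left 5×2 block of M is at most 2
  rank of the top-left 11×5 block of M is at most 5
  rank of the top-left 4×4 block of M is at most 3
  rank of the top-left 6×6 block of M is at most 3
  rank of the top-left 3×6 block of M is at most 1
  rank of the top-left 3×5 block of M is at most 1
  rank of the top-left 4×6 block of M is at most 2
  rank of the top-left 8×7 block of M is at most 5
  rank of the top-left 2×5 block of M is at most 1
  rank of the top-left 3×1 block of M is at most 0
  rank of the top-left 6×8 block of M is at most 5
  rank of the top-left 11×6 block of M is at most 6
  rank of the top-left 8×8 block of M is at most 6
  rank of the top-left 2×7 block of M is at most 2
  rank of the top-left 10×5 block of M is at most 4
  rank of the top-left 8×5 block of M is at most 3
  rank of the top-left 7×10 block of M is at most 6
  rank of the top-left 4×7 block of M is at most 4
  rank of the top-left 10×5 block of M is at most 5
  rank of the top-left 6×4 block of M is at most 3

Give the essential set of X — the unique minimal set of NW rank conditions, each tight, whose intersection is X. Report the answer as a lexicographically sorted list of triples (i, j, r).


Recovering R(i,j) via the rank-extension bound from the 24 conditions:

  0, 1, 1, 1, 1, 1, 1, 1, 1, 1, 1
  0, 1, 1, 1, 1, 1, 2, 2, 2, 2, 2
  0, 1, 1, 1, 1, 1, 2, 3, 3, 3, 3
  1, 2, 2, 2, 2, 2, 3, 4, 4, 4, 4
  1, 2, 3, 3, 3, 3, 4, 5, 5, 5, 5
  1, 2, 3, 3, 3, 3, 4, 5, 6, 6, 6
  1, 2, 3, 3, 3, 3, 4, 5, 6, 6, 7
  1, 2, 3, 3, 3, 4, 5, 6, 7, 7, 8
  1, 2, 3, 4, 4, 5, 6, 7, 8, 8, 9
  1, 2, 3, 4, 4, 5, 6, 7, 8, 9, 10
  1, 2, 3, 4, 5, 6, 7, 8, 9, 10, 11

second differences of R give the permutation w = (2, 7, 8, 1, 3, 9, 11, 6, 4, 10, 5).

Fulton essential set (6 of the 21 Rothe cells):

[(3, 1, 0), (3, 6, 1), (7, 6, 3), (7, 10, 6), (8, 5, 3), (10, 5, 4)]


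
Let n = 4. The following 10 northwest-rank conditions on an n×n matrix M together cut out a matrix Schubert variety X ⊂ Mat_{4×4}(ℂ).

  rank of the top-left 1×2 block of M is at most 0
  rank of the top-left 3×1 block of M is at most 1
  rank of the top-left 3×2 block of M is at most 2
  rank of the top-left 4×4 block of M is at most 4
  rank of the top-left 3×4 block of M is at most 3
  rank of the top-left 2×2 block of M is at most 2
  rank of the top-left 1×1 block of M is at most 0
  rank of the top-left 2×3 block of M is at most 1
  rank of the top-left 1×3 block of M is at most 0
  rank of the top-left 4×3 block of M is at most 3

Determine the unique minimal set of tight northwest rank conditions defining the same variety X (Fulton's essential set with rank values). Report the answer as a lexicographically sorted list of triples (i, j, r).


Reconstructing r_w from the 10 given conditions:

  i=1: 0, 0, 0, 1
  i=2: 1, 1, 1, 2
  i=3: 1, 2, 2, 3
  i=4: 1, 2, 3, 4

so w = (4, 1, 2, 3).

|D(w)|=3, |Ess(w)|=1:

[(1, 3, 0)]


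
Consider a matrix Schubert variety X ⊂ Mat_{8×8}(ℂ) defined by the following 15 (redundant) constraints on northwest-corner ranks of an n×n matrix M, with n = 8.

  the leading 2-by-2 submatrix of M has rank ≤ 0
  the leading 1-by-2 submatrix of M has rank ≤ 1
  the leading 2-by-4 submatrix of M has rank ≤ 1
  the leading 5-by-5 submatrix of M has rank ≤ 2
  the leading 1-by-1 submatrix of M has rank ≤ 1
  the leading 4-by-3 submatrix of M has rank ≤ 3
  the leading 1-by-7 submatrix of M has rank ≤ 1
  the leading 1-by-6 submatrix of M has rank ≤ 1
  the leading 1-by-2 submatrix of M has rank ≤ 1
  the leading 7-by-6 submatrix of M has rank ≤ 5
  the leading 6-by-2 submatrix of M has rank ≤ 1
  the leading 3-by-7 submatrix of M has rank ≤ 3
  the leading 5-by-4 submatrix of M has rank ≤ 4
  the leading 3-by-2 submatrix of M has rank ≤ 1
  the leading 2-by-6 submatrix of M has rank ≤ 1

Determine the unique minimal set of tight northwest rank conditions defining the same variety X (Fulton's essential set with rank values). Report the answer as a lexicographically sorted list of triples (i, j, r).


Recovering R(i,j) via the rank-extension bound from the 15 conditions:

  0, 0, 1, 1, 1, 1, 1, 1
  0, 0, 1, 1, 1, 1, 2, 2
  1, 1, 2, 2, 2, 2, 3, 3
  1, 1, 2, 2, 2, 3, 4, 4
  1, 1, 2, 2, 2, 3, 4, 5
  1, 1, 2, 3, 3, 4, 5, 6
  1, 2, 3, 4, 4, 5, 6, 7
  1, 2, 3, 4, 5, 6, 7, 8

the unique w with this rank table is (3, 7, 1, 6, 8, 4, 2, 5).

ℓ(w)=14; the 4 essential cells (i,j,r):

[(2, 2, 0), (2, 6, 1), (5, 5, 2), (6, 2, 1)]


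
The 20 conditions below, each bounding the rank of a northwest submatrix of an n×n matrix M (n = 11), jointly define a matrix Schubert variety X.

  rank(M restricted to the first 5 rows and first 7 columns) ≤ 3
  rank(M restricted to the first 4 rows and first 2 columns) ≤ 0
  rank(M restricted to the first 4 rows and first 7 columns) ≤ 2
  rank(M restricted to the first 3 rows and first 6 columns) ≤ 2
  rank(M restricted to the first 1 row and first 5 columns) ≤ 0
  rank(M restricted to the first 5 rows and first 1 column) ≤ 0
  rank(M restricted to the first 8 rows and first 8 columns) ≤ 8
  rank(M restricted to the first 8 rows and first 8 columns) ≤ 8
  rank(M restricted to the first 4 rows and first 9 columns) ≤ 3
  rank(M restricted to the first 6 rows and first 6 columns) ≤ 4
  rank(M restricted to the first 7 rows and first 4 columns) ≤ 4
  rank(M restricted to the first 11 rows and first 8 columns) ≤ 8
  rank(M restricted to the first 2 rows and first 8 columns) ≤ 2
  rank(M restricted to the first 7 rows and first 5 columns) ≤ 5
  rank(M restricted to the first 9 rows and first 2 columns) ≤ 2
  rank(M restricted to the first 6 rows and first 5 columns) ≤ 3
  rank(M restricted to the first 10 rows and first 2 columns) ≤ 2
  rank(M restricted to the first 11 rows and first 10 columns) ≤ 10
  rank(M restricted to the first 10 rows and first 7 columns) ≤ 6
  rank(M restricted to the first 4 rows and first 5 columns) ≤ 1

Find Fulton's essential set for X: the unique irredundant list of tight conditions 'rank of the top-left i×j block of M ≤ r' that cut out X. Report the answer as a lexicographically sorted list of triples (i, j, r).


Reconstructing r_w from the 20 given conditions:

  i=1: 0 | 0 | 0 | 0 | 0 | 1 | 1 | 1 | 1 | 1 | 1
  i=2: 0 | 0 | 1 | 1 | 1 | 2 | 2 | 2 | 2 | 2 | 2
  i=3: 0 | 0 | 1 | 1 | 1 | 2 | 2 | 3 | 3 | 3 | 3
  i=4: 0 | 0 | 1 | 1 | 1 | 2 | 2 | 3 | 3 | 4 | 4
  i=5: 0 | 1 | 2 | 2 | 2 | 3 | 3 | 4 | 4 | 5 | 5
  i=6: 1 | 2 | 3 | 3 | 3 | 4 | 4 | 5 | 5 | 6 | 6
  i=7: 1 | 2 | 3 | 4 | 4 | 5 | 5 | 6 | 6 | 7 | 7
  i=8: 1 | 2 | 3 | 4 | 5 | 6 | 6 | 7 | 7 | 8 | 8
  i=9: 1 | 2 | 3 | 4 | 5 | 6 | 6 | 7 | 8 | 9 | 9
  i=10: 1 | 2 | 3 | 4 | 5 | 6 | 6 | 7 | 8 | 9 | 10
  i=11: 1 | 2 | 3 | 4 | 5 | 6 | 7 | 8 | 9 | 10 | 11

second differences of R give the permutation w = (6, 3, 8, 10, 2, 1, 4, 5, 9, 11, 7).

D(w) has 21 cells with 7 SE-corners; essential set:

[(1, 5, 0), (4, 2, 0), (4, 5, 1), (4, 7, 2), (4, 9, 3), (5, 1, 0), (10, 7, 6)]
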